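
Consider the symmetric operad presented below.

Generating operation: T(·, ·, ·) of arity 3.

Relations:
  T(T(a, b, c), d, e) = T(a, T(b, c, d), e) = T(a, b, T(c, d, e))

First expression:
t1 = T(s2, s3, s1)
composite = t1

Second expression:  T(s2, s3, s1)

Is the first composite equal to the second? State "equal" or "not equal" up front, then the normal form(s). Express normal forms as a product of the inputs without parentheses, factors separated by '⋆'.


The first expression reduces to s2 ⋆ s3 ⋆ s1
The second expression reduces to s2 ⋆ s3 ⋆ s1
The forms coincide; equal.

equal; both compose to s2 ⋆ s3 ⋆ s1


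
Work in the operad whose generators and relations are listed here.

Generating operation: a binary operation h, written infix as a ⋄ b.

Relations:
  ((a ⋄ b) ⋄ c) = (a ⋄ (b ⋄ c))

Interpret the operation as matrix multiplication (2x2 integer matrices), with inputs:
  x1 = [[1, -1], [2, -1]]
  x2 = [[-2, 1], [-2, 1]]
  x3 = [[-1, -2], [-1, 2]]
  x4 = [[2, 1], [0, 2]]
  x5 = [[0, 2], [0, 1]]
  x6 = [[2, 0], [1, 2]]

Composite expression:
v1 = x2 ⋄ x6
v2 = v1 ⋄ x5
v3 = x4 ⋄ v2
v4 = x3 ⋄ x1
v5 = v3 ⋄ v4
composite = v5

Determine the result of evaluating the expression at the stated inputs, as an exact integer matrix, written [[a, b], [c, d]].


(x2 ⋄ x6) = [[-3, 2], [-3, 2]]
((x2 ⋄ x6) ⋄ x5) = [[0, -4], [0, -4]]
(x4 ⋄ ((x2 ⋄ x6) ⋄ x5)) = [[0, -12], [0, -8]]
(x3 ⋄ x1) = [[-5, 3], [3, -1]]
((x4 ⋄ ((x2 ⋄ x6) ⋄ x5)) ⋄ (x3 ⋄ x1)) = [[-36, 12], [-24, 8]]

[[-36, 12], [-24, 8]]


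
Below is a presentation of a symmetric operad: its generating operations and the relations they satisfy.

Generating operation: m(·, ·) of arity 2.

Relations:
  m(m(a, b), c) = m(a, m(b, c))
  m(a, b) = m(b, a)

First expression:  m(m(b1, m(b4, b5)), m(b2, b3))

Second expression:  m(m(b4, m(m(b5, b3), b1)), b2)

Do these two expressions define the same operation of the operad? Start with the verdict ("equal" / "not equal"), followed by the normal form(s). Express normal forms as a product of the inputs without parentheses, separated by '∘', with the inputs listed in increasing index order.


The first expression, normalized: b1 ∘ b2 ∘ b3 ∘ b4 ∘ b5
The second expression, normalized: b1 ∘ b2 ∘ b3 ∘ b4 ∘ b5
One common form — equal.

equal — both sides give b1 ∘ b2 ∘ b3 ∘ b4 ∘ b5


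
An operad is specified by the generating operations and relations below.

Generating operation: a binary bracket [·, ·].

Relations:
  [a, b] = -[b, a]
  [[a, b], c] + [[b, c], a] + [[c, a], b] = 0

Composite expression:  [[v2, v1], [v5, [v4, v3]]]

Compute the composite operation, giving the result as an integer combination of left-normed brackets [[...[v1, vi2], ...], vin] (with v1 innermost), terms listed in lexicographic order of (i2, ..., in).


-[[[[v1, v2], v3], v4], v5] + [[[[v1, v2], v4], v3], v5] + [[[[v1, v2], v5], v3], v4] - [[[[v1, v2], v5], v4], v3]

A multilinear Lie element is pinned by v1-initial words (v1 innermost).
Composite bracket: [[v2, v1], [v5, [v4, v3]]]
Full expansion: 16 signed words from ab - ba (2^4 = 16).
Only words starting with v1 matter:
  the word v1v2v3v4v5 carries sign -1 and contributes -[[[[v1, v2], v3], v4], v5]
  the word v1v2v4v3v5 carries sign +1 and contributes +[[[[v1, v2], v4], v3], v5]
  the word v1v2v5v3v4 carries sign +1 and contributes +[[[[v1, v2], v5], v3], v4]
  the word v1v2v5v4v3 carries sign -1 and contributes -[[[[v1, v2], v5], v4], v3]


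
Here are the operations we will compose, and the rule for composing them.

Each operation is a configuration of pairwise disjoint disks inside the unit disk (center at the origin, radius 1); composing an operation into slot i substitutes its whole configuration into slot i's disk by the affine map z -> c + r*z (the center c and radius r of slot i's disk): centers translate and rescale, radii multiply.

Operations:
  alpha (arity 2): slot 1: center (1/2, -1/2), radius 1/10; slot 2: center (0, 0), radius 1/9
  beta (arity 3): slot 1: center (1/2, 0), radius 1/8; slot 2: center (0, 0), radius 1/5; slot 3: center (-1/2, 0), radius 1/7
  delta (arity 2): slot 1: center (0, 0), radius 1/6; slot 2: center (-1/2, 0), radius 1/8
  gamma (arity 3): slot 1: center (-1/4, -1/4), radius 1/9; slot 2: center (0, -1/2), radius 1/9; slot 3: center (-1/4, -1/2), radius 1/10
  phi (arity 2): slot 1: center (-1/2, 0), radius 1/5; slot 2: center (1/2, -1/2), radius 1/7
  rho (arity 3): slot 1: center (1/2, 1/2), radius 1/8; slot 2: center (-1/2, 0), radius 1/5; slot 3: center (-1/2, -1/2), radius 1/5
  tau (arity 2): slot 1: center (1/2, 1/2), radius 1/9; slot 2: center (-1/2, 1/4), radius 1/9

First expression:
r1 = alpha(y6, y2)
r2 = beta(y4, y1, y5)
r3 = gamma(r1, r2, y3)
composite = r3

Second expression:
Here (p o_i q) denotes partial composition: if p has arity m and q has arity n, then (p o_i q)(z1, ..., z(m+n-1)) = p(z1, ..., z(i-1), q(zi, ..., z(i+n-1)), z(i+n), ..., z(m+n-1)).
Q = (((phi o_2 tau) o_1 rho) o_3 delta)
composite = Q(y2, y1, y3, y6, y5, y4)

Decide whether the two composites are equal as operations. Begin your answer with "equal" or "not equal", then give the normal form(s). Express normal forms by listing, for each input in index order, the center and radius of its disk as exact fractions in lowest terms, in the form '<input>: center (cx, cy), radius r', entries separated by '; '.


not equal; the first gives y1: center (0, -1/2), radius 1/45; y2: center (-1/4, -1/4), radius 1/81; y3: center (-1/4, -1/2), radius 1/10; y4: center (1/18, -1/2), radius 1/72; y5: center (-1/18, -1/2), radius 1/63; y6: center (-7/36, -11/36), radius 1/90 and the second y1: center (-3/5, 0), radius 1/25; y2: center (-2/5, 1/10), radius 1/40; y3: center (-3/5, -1/10), radius 1/150; y4: center (3/7, -13/28), radius 1/63; y5: center (4/7, -3/7), radius 1/63; y6: center (-31/50, -1/10), radius 1/200

The first composite normalizes to y1: center (0, -1/2), radius 1/45; y2: center (-1/4, -1/4), radius 1/81; y3: center (-1/4, -1/2), radius 1/10; y4: center (1/18, -1/2), radius 1/72; y5: center (-1/18, -1/2), radius 1/63; y6: center (-7/36, -11/36), radius 1/90
The second composite normalizes to y1: center (-3/5, 0), radius 1/25; y2: center (-2/5, 1/10), radius 1/40; y3: center (-3/5, -1/10), radius 1/150; y4: center (3/7, -13/28), radius 1/63; y5: center (4/7, -3/7), radius 1/63; y6: center (-31/50, -1/10), radius 1/200
The normal forms differ: not equal.


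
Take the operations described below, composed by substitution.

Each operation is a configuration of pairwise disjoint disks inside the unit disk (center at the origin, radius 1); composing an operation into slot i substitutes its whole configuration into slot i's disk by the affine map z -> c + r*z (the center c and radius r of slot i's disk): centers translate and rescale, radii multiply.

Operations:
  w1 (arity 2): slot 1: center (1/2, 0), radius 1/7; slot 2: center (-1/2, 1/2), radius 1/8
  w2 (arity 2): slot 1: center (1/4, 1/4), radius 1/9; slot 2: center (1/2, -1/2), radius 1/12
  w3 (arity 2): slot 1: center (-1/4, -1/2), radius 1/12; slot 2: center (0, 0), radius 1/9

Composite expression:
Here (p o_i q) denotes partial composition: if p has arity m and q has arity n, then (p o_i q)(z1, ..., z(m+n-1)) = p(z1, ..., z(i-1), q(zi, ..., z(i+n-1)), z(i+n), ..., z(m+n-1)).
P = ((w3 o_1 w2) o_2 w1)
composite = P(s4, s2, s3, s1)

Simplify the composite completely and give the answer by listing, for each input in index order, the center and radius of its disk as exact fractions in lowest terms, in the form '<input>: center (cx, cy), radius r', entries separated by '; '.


Nesting under w3 composes maps z -> c + r*z down each s-path.
tracing s4 down its 2-map path: center (-11/48, -23/48), radius 1/108
tracing s2 down its 3-map path: center (-59/288, -13/24), radius 1/1008
tracing s3 down its 3-map path: center (-61/288, -155/288), radius 1/1152
tracing s1 down its 1-map path: center (0, 0), radius 1/9

s1: center (0, 0), radius 1/9; s2: center (-59/288, -13/24), radius 1/1008; s3: center (-61/288, -155/288), radius 1/1152; s4: center (-11/48, -23/48), radius 1/108


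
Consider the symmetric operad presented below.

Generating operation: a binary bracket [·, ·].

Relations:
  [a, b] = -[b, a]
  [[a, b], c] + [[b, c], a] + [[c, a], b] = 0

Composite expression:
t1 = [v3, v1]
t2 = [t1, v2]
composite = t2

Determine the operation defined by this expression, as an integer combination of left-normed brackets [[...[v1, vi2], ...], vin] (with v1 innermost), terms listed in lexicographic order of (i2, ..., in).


Antisymmetry and Jacobi reduce to v1-anchored left-normed brackets.
Composite bracket: [[v3, v1], v2]
Expanding via [a, b] = ab - ba: 4 signed words (2^2 = 4).
Only words starting with v1 matter:
  v1v3v2 appears with sign -1, giving the term -[[v1, v3], v2]

-[[v1, v3], v2]


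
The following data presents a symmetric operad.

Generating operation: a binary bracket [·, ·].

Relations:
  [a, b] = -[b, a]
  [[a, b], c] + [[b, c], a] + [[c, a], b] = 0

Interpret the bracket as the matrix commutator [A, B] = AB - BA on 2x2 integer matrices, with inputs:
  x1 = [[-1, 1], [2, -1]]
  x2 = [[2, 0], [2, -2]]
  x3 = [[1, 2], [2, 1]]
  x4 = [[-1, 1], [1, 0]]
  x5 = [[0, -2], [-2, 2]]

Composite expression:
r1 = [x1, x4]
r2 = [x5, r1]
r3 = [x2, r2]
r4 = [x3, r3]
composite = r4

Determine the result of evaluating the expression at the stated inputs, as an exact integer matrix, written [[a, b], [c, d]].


[[96, -48], [48, -96]]

[x1, x4] = [[-1, 1], [-2, 1]]
[x5, [x1, x4]] = [[6, -6], [0, -6]]
[x2, [x5, [x1, x4]]] = [[12, -24], [24, -12]]
[x3, [x2, [x5, [x1, x4]]]] = [[96, -48], [48, -96]]


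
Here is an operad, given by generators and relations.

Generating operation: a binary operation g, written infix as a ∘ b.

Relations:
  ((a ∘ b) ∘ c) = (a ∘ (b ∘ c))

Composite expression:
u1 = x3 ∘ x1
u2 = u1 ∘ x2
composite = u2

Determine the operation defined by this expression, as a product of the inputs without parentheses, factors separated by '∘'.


x3 ∘ x1 ∘ x2

All parenthesizations of g agree; list the x-inputs left to right.
(x3 ∘ x1) spells out as x3 ∘ x1
((x3 ∘ x1) ∘ x2) spells out as x3 ∘ x1 ∘ x2


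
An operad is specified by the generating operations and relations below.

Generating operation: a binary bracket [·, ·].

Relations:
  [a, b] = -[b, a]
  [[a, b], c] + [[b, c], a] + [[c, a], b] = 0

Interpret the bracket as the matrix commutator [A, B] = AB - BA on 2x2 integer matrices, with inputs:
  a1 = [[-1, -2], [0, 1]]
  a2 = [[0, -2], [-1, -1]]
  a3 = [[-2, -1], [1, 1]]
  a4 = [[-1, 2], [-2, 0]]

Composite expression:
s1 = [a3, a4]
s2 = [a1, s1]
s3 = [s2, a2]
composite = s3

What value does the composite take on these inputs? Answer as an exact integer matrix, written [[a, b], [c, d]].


[[-42, -70], [14, 42]]

[a3, a4] = [[0, -7], [-7, 0]]
[a1, [a3, a4]] = [[14, 14], [-14, -14]]
[[a1, [a3, a4]], a2] = [[-42, -70], [14, 42]]


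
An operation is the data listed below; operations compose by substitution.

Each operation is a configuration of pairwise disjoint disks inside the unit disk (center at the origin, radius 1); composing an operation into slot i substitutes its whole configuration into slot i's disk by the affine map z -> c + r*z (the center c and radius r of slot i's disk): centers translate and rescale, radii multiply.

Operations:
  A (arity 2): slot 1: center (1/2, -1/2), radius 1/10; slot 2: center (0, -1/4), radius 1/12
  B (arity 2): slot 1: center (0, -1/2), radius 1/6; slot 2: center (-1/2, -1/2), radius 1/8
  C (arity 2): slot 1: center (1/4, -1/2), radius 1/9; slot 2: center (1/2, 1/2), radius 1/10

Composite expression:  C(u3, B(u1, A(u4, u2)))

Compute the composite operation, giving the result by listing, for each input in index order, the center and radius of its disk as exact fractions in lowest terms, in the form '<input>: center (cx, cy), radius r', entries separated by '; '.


u1: center (1/2, 9/20), radius 1/60; u2: center (9/20, 143/320), radius 1/960; u3: center (1/4, -1/2), radius 1/9; u4: center (73/160, 71/160), radius 1/800


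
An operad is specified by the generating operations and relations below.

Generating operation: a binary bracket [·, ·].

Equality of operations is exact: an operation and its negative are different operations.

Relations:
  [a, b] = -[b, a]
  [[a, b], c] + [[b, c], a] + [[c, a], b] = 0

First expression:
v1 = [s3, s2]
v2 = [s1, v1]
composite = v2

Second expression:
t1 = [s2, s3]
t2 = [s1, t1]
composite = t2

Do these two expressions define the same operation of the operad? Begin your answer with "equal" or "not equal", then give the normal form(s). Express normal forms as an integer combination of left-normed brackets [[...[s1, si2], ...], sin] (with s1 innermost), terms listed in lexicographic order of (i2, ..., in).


not equal; the first gives -[[s1, s2], s3] + [[s1, s3], s2] and the second [[s1, s2], s3] - [[s1, s3], s2]

The first expression, normalized: -[[s1, s2], s3] + [[s1, s3], s2]
The second expression, normalized: [[s1, s2], s3] - [[s1, s3], s2]
Distinct normal forms: not equal.


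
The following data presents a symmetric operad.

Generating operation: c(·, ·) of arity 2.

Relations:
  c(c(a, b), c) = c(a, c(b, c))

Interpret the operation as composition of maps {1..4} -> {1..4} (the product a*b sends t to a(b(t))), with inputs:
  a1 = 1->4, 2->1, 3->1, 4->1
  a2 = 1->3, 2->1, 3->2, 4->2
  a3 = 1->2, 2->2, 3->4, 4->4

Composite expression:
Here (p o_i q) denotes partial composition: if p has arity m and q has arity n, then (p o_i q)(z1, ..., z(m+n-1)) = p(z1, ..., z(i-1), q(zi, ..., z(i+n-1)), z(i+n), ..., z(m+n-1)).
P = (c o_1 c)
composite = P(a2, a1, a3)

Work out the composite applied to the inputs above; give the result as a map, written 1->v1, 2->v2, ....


1->3, 2->3, 3->3, 4->3

c(a2, a1) = 1->2, 2->3, 3->3, 4->3
c(c(a2, a1), a3) = 1->3, 2->3, 3->3, 4->3


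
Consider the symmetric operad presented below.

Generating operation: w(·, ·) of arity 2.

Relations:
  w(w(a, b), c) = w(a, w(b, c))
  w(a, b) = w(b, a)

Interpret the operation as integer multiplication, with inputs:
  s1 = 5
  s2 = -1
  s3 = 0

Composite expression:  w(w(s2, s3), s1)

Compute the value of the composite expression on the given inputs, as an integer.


0

w(s2, s3) = 0
w(w(s2, s3), s1) = 0


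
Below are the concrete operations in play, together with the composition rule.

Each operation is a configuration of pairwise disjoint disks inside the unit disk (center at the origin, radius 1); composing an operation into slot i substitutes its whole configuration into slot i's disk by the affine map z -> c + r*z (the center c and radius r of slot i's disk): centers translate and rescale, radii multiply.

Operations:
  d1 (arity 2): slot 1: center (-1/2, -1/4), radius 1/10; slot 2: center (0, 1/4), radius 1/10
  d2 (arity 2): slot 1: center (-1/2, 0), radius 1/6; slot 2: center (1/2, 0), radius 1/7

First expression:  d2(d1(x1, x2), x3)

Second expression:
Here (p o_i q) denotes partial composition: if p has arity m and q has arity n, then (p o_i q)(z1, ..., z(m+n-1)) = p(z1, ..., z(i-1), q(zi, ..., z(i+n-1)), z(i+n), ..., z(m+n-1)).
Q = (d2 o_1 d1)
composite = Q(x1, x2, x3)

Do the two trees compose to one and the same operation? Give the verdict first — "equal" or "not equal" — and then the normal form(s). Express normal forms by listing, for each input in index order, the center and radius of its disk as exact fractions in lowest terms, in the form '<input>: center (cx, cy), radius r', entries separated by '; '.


equal; both compose to x1: center (-7/12, -1/24), radius 1/60; x2: center (-1/2, 1/24), radius 1/60; x3: center (1/2, 0), radius 1/7

The first expression, normalized: x1: center (-7/12, -1/24), radius 1/60; x2: center (-1/2, 1/24), radius 1/60; x3: center (1/2, 0), radius 1/7
The second expression, normalized: x1: center (-7/12, -1/24), radius 1/60; x2: center (-1/2, 1/24), radius 1/60; x3: center (1/2, 0), radius 1/7
One common form — equal.


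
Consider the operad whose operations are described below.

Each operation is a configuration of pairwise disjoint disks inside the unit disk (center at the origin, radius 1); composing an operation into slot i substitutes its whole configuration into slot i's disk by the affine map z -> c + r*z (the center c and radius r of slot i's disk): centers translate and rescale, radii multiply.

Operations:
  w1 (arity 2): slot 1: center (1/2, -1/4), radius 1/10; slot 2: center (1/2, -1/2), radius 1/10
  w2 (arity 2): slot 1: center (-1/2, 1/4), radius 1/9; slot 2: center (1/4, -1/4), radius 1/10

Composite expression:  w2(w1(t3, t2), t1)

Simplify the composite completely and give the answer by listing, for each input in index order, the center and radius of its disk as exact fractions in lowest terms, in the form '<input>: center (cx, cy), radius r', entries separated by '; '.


t1: center (1/4, -1/4), radius 1/10; t2: center (-4/9, 7/36), radius 1/90; t3: center (-4/9, 2/9), radius 1/90

Each t-disk chains the slot maps above it in w2; radii multiply.
for t3, the 2-step affine chain lands on center (-4/9, 2/9), radius 1/90
for t2, the 2-step affine chain lands on center (-4/9, 7/36), radius 1/90
for t1, the 1-step affine chain lands on center (1/4, -1/4), radius 1/10


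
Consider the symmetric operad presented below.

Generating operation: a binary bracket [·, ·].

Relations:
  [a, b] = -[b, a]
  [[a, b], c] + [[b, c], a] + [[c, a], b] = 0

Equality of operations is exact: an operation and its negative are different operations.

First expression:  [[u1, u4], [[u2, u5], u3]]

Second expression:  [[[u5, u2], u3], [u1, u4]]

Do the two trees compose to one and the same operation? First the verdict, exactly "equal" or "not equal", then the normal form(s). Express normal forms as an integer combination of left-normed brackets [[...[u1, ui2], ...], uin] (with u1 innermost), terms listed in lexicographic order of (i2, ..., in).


equal — both sides give [[[[u1, u4], u2], u5], u3] - [[[[u1, u4], u3], u2], u5] + [[[[u1, u4], u3], u5], u2] - [[[[u1, u4], u5], u2], u3]

The first expression, normalized: [[[[u1, u4], u2], u5], u3] - [[[[u1, u4], u3], u2], u5] + [[[[u1, u4], u3], u5], u2] - [[[[u1, u4], u5], u2], u3]
The second expression, normalized: [[[[u1, u4], u2], u5], u3] - [[[[u1, u4], u3], u2], u5] + [[[[u1, u4], u3], u5], u2] - [[[[u1, u4], u5], u2], u3]
One common form — equal.


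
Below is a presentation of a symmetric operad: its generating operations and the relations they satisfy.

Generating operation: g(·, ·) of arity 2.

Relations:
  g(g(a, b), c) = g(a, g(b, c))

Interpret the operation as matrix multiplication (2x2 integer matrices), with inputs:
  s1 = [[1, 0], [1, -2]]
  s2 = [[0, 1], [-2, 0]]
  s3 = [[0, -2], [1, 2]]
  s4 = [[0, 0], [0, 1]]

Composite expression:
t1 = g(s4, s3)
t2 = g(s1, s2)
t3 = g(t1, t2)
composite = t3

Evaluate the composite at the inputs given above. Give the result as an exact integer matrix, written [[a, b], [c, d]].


[[0, 0], [8, 3]]

g(s4, s3) = [[0, 0], [1, 2]]
g(s1, s2) = [[0, 1], [4, 1]]
g(g(s4, s3), g(s1, s2)) = [[0, 0], [8, 3]]


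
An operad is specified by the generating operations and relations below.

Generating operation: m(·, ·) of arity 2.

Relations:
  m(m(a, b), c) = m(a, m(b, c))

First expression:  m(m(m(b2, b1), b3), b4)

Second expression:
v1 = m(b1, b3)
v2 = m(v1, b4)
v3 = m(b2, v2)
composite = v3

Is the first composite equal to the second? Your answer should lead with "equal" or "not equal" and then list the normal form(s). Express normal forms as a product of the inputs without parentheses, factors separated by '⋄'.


equal; both compose to b2 ⋄ b1 ⋄ b3 ⋄ b4

In normal form, the first expression is b2 ⋄ b1 ⋄ b3 ⋄ b4
In normal form, the second expression is b2 ⋄ b1 ⋄ b3 ⋄ b4
One common form — equal.


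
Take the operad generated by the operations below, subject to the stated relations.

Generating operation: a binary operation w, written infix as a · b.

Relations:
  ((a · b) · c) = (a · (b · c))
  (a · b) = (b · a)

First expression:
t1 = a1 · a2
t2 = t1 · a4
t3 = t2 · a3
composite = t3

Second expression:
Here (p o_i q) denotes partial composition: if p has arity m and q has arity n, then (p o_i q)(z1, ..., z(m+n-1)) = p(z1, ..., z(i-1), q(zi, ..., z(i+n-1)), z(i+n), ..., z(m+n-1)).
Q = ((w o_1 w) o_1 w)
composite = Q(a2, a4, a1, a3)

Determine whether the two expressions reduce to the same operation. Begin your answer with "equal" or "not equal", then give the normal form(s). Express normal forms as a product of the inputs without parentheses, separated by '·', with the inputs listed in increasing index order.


equal; both compose to a1 · a2 · a3 · a4

The first expression, normalized: a1 · a2 · a3 · a4
The second expression, normalized: a1 · a2 · a3 · a4
Identical normal forms: equal.


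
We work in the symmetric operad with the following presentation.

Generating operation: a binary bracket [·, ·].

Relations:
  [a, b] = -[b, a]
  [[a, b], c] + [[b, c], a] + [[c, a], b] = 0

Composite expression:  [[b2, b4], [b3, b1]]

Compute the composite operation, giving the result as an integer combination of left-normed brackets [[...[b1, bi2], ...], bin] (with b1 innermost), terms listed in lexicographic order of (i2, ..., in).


[[[b1, b3], b2], b4] - [[[b1, b3], b4], b2]

In the tensor algebra, words opening b1 carry the b1-anchored form.
Composite bracket: [[b2, b4], [b3, b1]]
The bracket unfolds into 8 signed words via [a, b] = ab - ba (2^3 = 8).
Coefficients come from the b1-initial words:
  word b1b3b2b4 has sign +1, contributing +[[[b1, b3], b2], b4]
  word b1b3b4b2 has sign -1, contributing -[[[b1, b3], b4], b2]


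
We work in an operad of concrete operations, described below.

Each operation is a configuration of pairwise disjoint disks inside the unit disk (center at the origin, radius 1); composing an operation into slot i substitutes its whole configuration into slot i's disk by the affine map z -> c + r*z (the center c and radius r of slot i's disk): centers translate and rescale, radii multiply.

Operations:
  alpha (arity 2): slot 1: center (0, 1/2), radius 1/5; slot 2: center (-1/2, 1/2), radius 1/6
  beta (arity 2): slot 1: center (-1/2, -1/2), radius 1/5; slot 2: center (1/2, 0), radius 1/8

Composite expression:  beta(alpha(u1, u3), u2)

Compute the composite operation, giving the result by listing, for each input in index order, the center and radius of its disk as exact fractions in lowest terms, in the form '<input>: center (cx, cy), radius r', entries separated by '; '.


u1: center (-1/2, -2/5), radius 1/25; u2: center (1/2, 0), radius 1/8; u3: center (-3/5, -2/5), radius 1/30

Only the slot chain above each u matters under beta; compose those maps.
input u1: composing its 2 substitution steps yields center (-1/2, -2/5), radius 1/25
input u3: composing its 2 substitution steps yields center (-3/5, -2/5), radius 1/30
input u2: composing its 1 substitution step yields center (1/2, 0), radius 1/8


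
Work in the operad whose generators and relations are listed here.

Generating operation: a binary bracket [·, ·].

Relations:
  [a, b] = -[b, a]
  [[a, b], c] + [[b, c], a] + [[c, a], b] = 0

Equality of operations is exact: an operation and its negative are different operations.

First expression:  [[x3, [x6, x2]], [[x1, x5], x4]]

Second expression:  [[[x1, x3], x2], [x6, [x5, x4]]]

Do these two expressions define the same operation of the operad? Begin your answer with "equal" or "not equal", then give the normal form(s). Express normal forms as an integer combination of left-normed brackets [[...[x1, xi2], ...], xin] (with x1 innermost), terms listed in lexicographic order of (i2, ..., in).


not equal; first: -[[[[[x1, x5], x4], x2], x6], x3] + [[[[[x1, x5], x4], x3], x2], x6] - [[[[[x1, x5], x4], x3], x6], x2] + [[[[[x1, x5], x4], x6], x2], x3]; second: [[[[[x1, x3], x2], x4], x5], x6] - [[[[[x1, x3], x2], x5], x4], x6] - [[[[[x1, x3], x2], x6], x4], x5] + [[[[[x1, x3], x2], x6], x5], x4]

Reducing the first expression gives -[[[[[x1, x5], x4], x2], x6], x3] + [[[[[x1, x5], x4], x3], x2], x6] - [[[[[x1, x5], x4], x3], x6], x2] + [[[[[x1, x5], x4], x6], x2], x3]
Reducing the second expression gives [[[[[x1, x3], x2], x4], x5], x6] - [[[[[x1, x3], x2], x5], x4], x6] - [[[[[x1, x3], x2], x6], x4], x5] + [[[[[x1, x3], x2], x6], x5], x4]
Distinct normal forms: not equal.


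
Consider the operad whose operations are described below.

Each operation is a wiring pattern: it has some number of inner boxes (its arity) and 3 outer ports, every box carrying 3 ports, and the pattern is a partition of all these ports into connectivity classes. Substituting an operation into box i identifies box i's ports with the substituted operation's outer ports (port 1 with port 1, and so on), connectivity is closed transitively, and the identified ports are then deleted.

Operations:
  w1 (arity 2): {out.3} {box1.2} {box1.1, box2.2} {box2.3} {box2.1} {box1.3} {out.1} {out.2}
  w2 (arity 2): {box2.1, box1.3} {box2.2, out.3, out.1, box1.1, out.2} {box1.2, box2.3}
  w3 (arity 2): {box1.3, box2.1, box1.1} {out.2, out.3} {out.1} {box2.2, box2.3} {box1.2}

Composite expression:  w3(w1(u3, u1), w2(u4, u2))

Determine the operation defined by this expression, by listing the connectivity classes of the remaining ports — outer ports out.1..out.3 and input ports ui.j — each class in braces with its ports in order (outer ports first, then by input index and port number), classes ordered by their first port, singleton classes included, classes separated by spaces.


{out.1} {out.2, out.3} {u1.1} {u1.2, u3.1} {u1.3} {u2.1, u4.3} {u2.2, u4.1} {u2.3, u4.2} {u3.2} {u3.3}

Two ports join when wires chain via w3-identified ports.
after w1, the pattern on (u3, u1) reads {out.1} {out.2} {out.3} {u1.1} {u1.2, u3.1} {u1.3} {u3.2} {u3.3} (out.j = its outer ports)
after w2, the pattern on (u4, u2) reads {out.1, out.2, out.3, u2.2, u4.1} {u2.1, u4.3} {u2.3, u4.2} (out.j = its outer ports)
after w3, the pattern on (u3, u1, u4, u2) reads {out.1} {out.2, out.3} {u1.1} {u1.2, u3.1} {u1.3} {u2.1, u4.3} {u2.2, u4.1} {u2.3, u4.2} {u3.2} {u3.3} (out.j = its outer ports)


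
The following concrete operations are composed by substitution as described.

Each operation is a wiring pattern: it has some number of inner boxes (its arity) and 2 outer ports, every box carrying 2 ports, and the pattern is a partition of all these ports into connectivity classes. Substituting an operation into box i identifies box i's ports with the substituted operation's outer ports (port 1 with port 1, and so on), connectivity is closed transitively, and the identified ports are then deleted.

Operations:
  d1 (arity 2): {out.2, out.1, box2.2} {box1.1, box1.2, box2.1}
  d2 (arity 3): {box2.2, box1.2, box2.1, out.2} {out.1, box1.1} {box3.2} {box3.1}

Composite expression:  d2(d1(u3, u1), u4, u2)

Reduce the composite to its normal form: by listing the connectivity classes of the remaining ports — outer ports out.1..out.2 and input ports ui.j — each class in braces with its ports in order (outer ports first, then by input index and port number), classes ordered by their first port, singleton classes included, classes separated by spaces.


{out.1, out.2, u1.2, u4.1, u4.2} {u1.1, u3.1, u3.2} {u2.1} {u2.2}

Substituting into d2 glues patterns; closure does the rest.
d1 over (u3, u1) gives {out.1, out.2, u1.2} {u1.1, u3.1, u3.2}, out.j being that stage's outer ports
d2 over (u3, u1, u4, u2) gives {out.1, out.2, u1.2, u4.1, u4.2} {u1.1, u3.1, u3.2} {u2.1} {u2.2}, out.j being that stage's outer ports


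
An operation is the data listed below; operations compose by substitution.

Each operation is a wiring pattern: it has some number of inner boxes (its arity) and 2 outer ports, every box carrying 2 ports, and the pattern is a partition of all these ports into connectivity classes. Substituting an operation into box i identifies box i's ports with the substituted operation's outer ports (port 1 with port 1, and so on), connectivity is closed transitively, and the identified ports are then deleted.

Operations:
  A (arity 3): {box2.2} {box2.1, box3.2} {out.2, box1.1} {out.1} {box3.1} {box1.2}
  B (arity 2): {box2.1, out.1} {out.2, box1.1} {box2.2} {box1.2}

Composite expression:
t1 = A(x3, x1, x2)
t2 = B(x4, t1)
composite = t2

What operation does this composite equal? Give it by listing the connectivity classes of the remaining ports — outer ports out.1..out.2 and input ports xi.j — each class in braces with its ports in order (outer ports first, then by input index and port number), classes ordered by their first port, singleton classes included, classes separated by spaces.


{out.1} {out.2, x4.1} {x1.1, x2.2} {x1.2} {x2.1} {x3.1} {x3.2} {x4.2}

Treat the ports identified at B as solder joints: merge, then drop.
through A, on inputs (x3, x1, x2): {out.1} {out.2, x3.1} {x1.1, x2.2} {x1.2} {x2.1} {x3.2} (out.j = stage outer ports)
through B, on inputs (x4, x3, x1, x2): {out.1} {out.2, x4.1} {x1.1, x2.2} {x1.2} {x2.1} {x3.1} {x3.2} {x4.2} (out.j = stage outer ports)


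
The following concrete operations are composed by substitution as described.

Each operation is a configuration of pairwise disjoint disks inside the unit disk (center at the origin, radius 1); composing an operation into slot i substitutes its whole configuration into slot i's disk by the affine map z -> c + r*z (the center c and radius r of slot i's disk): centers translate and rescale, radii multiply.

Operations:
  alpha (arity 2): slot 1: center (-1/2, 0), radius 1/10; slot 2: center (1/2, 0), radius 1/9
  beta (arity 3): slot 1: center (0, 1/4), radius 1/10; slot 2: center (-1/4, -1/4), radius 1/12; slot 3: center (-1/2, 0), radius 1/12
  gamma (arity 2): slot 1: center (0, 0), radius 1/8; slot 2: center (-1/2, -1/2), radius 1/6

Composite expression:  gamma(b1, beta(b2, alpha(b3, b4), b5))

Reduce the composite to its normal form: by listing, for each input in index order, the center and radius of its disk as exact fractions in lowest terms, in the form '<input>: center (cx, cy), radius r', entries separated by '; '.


Nesting under gamma composes maps z -> c + r*z down each b-path.
input b1: applying the 1 nested substitution gives center (0, 0), radius 1/8
input b2: applying the 2 nested substitutions gives center (-1/2, -11/24), radius 1/60
input b3: applying the 3 nested substitutions gives center (-79/144, -13/24), radius 1/720
input b4: applying the 3 nested substitutions gives center (-77/144, -13/24), radius 1/648
input b5: applying the 2 nested substitutions gives center (-7/12, -1/2), radius 1/72

b1: center (0, 0), radius 1/8; b2: center (-1/2, -11/24), radius 1/60; b3: center (-79/144, -13/24), radius 1/720; b4: center (-77/144, -13/24), radius 1/648; b5: center (-7/12, -1/2), radius 1/72


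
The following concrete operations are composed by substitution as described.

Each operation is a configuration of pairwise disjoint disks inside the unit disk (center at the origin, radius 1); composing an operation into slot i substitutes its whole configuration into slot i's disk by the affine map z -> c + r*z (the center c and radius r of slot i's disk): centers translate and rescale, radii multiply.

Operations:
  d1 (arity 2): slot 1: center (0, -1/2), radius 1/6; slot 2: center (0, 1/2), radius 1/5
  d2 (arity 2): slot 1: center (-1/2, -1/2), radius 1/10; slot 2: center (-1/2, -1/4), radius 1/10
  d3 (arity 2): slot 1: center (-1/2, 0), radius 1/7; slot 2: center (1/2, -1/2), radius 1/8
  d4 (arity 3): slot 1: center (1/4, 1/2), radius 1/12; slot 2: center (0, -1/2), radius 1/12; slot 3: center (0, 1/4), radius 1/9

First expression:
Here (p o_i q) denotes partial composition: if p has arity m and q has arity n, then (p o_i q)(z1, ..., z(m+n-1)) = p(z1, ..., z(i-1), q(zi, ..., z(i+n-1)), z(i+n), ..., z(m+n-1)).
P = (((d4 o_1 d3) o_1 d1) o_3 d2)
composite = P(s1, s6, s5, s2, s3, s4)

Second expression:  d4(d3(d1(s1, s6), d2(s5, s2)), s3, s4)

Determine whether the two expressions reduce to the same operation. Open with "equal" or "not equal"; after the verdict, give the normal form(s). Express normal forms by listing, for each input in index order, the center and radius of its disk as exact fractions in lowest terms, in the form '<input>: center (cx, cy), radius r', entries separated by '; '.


equal; the common form is s1: center (5/24, 83/168), radius 1/504; s2: center (55/192, 175/384), radius 1/960; s3: center (0, -1/2), radius 1/12; s4: center (0, 1/4), radius 1/9; s5: center (55/192, 29/64), radius 1/960; s6: center (5/24, 85/168), radius 1/420


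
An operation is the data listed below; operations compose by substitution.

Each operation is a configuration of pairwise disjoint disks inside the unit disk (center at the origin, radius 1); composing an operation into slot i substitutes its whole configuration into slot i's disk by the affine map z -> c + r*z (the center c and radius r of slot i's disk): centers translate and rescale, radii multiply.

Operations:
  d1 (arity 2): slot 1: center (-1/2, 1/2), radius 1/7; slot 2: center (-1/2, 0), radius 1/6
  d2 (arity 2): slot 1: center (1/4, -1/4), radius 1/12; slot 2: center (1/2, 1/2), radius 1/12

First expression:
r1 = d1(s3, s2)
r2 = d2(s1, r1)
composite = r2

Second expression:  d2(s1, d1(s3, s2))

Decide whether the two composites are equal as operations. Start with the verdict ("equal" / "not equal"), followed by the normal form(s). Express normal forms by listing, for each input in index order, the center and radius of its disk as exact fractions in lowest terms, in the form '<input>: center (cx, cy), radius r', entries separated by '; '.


equal; both compose to s1: center (1/4, -1/4), radius 1/12; s2: center (11/24, 1/2), radius 1/72; s3: center (11/24, 13/24), radius 1/84

The first composite normalizes to s1: center (1/4, -1/4), radius 1/12; s2: center (11/24, 1/2), radius 1/72; s3: center (11/24, 13/24), radius 1/84
The second composite normalizes to s1: center (1/4, -1/4), radius 1/12; s2: center (11/24, 1/2), radius 1/72; s3: center (11/24, 13/24), radius 1/84
One common form — equal.


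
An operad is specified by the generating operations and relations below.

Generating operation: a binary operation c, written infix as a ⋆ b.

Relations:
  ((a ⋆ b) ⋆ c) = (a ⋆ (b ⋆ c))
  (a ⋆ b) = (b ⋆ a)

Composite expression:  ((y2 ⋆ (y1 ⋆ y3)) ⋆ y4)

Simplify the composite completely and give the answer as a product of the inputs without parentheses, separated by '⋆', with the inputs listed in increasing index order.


Both nesting and order wash out for c; what remains is which y's occur.
(y1 ⋆ y3) unparenthesizes to y1 ⋆ y3
(y2 ⋆ (y1 ⋆ y3)) unparenthesizes to y2 ⋆ y1 ⋆ y3
((y2 ⋆ (y1 ⋆ y3)) ⋆ y4) unparenthesizes to y2 ⋆ y1 ⋆ y3 ⋆ y4
sorting the factors by input index: y1 ⋆ y2 ⋆ y3 ⋆ y4

y1 ⋆ y2 ⋆ y3 ⋆ y4


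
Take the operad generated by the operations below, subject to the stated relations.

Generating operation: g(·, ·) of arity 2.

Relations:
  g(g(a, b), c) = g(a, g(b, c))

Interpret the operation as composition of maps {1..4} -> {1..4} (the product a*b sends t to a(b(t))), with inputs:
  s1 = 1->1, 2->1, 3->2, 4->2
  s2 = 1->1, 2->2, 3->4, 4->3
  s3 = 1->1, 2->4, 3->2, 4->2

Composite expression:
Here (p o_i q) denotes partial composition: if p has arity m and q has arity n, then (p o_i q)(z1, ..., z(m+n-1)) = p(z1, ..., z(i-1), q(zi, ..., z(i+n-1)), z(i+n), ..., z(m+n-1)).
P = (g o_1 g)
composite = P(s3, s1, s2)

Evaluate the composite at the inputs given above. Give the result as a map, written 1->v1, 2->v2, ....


1->1, 2->1, 3->4, 4->4

g(s3, s1) = 1->1, 2->1, 3->4, 4->4
g(g(s3, s1), s2) = 1->1, 2->1, 3->4, 4->4


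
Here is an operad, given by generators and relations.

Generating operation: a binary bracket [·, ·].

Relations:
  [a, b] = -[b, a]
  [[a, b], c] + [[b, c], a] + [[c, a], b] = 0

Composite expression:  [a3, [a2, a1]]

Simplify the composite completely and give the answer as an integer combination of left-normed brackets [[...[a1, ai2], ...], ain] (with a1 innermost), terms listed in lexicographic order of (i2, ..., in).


[[a1, a2], a3]

A multilinear Lie element is pinned by a1-initial words (a1 innermost).
Composite bracket: [a3, [a2, a1]]
Applying ab - ba throughout gives 4 signed words (2^2 = 4).
Collect the words opening with a1:
  a1a2a3 appears with sign +1, giving the term +[[a1, a2], a3]


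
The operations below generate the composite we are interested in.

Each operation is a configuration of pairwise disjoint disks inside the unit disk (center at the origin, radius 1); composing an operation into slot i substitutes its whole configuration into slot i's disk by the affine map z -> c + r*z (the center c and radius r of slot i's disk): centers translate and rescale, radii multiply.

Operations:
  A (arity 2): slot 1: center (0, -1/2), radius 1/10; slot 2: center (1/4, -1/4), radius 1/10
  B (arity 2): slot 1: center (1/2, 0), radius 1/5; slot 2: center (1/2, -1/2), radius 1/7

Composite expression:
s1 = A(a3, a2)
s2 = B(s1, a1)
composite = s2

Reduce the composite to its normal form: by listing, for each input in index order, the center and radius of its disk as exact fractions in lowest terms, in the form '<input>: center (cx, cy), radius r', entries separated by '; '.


Only the slot chain above each a matters under B; compose those maps.
input a3: composing its 2 substitution steps yields center (1/2, -1/10), radius 1/50
input a2: composing its 2 substitution steps yields center (11/20, -1/20), radius 1/50
input a1: composing its 1 substitution step yields center (1/2, -1/2), radius 1/7

a1: center (1/2, -1/2), radius 1/7; a2: center (11/20, -1/20), radius 1/50; a3: center (1/2, -1/10), radius 1/50


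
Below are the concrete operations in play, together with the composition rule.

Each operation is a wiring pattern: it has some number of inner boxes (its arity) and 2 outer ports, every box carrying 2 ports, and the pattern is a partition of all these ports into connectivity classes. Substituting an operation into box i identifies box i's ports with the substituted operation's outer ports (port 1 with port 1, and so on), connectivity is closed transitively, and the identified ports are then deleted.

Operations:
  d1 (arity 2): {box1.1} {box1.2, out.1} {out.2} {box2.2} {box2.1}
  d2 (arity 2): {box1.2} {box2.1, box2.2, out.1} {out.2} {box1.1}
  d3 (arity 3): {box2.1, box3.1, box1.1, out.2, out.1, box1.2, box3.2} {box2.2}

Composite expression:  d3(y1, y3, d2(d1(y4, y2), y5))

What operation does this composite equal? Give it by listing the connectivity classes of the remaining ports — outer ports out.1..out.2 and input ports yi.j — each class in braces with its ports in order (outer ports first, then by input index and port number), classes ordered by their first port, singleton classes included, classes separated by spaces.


{out.1, out.2, y1.1, y1.2, y3.1, y5.1, y5.2} {y2.1} {y2.2} {y3.2} {y4.1} {y4.2}

Two ports join when wires chain via d3-identified ports.
after d1, the pattern on (y4, y2) reads {out.1, y4.2} {out.2} {y2.1} {y2.2} {y4.1} (out.j = its outer ports)
after d2, the pattern on (y4, y2, y5) reads {out.1, y5.1, y5.2} {out.2} {y2.1} {y2.2} {y4.1} {y4.2} (out.j = its outer ports)
after d3, the pattern on (y1, y3, y4, y2, y5) reads {out.1, out.2, y1.1, y1.2, y3.1, y5.1, y5.2} {y2.1} {y2.2} {y3.2} {y4.1} {y4.2} (out.j = its outer ports)


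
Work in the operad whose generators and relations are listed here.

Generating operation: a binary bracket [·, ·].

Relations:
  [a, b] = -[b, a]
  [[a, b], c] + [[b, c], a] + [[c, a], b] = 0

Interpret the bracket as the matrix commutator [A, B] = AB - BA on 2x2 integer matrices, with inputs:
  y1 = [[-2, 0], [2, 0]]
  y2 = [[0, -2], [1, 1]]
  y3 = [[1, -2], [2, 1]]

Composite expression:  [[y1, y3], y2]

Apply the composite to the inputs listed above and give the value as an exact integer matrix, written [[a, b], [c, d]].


[[12, -12], [-12, -12]]

[y1, y3] = [[4, 4], [4, -4]]
[[y1, y3], y2] = [[12, -12], [-12, -12]]


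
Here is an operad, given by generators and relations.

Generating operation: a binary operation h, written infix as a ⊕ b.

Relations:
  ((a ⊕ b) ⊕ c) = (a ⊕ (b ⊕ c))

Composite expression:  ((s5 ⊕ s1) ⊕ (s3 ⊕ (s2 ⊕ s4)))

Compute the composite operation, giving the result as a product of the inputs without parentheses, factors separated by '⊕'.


s5 ⊕ s1 ⊕ s3 ⊕ s2 ⊕ s4

Every regrouping of h is equal, so read the s-inputs in written order.
(s5 ⊕ s1) flattens to s5 ⊕ s1
(s2 ⊕ s4) flattens to s2 ⊕ s4
(s3 ⊕ (s2 ⊕ s4)) flattens to s3 ⊕ s2 ⊕ s4
((s5 ⊕ s1) ⊕ (s3 ⊕ (s2 ⊕ s4))) flattens to s5 ⊕ s1 ⊕ s3 ⊕ s2 ⊕ s4
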